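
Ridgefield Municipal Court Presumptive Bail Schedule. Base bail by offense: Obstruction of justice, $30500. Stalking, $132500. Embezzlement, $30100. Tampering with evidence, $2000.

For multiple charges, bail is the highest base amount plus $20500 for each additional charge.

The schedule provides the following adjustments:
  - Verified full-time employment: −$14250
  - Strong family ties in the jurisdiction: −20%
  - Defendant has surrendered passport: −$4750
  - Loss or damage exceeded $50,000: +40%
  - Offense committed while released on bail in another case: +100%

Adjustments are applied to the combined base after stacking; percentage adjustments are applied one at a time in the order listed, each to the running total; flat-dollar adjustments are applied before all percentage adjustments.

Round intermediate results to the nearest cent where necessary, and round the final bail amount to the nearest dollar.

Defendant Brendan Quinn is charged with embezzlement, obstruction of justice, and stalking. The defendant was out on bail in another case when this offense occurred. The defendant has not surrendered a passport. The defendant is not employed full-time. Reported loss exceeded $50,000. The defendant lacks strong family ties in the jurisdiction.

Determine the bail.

$485800

Base amounts from the schedule: embezzlement $30100; obstruction of justice $30500; stalking $132500.
Stacking rule: highest base plus $20500 per additional charge. Highest is stalking at $132500; 2 additional charges → +$41000. Combined base = $173500.
Loss or damage exceeded $50,000 (+40%): $173500 × 1.4 = $242900.
Offense committed while released on bail in another case (+100%): $242900 × 2 = $485800.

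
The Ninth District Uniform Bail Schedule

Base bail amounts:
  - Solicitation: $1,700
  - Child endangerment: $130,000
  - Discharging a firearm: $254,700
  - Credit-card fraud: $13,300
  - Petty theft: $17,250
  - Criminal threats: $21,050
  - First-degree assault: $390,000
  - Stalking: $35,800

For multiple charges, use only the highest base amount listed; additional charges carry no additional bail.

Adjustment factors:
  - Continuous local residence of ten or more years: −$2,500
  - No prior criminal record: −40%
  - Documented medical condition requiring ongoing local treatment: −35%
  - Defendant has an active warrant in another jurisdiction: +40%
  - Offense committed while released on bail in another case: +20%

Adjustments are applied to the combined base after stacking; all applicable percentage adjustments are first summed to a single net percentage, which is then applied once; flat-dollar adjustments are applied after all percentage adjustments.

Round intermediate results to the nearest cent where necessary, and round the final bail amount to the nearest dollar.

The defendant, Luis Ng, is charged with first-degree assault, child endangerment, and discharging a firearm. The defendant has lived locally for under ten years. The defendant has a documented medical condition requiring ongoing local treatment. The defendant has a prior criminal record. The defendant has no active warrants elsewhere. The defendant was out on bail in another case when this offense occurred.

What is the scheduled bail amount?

Base amounts from the schedule: first-degree assault $390,000; child endangerment $130,000; discharging a firearm $254,700.
Stacking rule: use the highest base only. Highest is first-degree assault at $390,000. Combined base = $390,000.
Net percentage adjustment: −35% +20% = −15%. $390,000 × 0.85 = $331,500.

$331,500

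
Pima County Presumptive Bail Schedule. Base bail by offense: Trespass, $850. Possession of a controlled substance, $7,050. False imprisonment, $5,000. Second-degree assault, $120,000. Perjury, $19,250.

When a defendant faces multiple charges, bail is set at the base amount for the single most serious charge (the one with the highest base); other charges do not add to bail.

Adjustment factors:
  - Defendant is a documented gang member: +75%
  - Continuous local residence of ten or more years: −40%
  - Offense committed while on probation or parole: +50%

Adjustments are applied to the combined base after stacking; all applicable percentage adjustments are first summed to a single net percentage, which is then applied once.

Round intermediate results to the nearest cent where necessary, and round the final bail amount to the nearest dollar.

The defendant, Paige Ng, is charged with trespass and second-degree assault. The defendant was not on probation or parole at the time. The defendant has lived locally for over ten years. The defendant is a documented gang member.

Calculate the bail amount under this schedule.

Base amounts from the schedule: trespass $850; second-degree assault $120,000.
Stacking rule: use the highest base only. Highest is second-degree assault at $120,000. Combined base = $120,000.
Net percentage adjustment: +75% −40% = +35%. $120,000 × 1.35 = $162,000.

$162,000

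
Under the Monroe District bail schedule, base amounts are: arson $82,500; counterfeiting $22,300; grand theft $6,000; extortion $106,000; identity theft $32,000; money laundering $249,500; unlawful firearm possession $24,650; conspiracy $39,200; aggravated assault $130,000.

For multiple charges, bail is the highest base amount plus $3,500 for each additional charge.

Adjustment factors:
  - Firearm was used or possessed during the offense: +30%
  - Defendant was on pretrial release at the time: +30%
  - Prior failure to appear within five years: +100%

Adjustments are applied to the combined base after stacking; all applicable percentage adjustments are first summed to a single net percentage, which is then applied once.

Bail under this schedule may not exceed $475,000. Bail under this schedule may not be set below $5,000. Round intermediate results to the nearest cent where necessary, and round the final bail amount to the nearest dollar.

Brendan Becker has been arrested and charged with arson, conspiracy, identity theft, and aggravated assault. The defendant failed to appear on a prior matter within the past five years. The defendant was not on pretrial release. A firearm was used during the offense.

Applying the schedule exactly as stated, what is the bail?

Base amounts from the schedule: arson $82,500; conspiracy $39,200; identity theft $32,000; aggravated assault $130,000.
Stacking rule: highest base plus $3,500 per additional charge. Highest is aggravated assault at $130,000; 3 additional charges → +$10,500. Combined base = $140,500.
Net percentage adjustment: +30% +100% = +130%. $140,500 × 2.3 = $323,150.
$323,150 is within the $475,000 maximum.
$323,150 is at or above the $5,000 minimum.

$323,150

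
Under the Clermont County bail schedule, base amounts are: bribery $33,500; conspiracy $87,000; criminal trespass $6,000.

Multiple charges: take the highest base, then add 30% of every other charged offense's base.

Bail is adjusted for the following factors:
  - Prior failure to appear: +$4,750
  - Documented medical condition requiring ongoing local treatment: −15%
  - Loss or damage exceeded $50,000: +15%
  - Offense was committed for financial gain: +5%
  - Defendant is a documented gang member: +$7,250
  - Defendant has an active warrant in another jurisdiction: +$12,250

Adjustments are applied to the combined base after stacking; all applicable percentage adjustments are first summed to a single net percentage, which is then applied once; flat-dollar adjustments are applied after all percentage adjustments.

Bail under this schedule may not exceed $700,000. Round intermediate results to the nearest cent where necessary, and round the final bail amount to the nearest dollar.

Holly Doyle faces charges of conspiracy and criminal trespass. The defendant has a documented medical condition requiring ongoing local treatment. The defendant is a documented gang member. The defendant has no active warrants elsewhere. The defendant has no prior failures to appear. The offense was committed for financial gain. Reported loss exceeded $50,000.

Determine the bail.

Base amounts from the schedule: conspiracy $87,000; criminal trespass $6,000.
Stacking rule: highest base plus 30% of each additional charge. Highest is conspiracy at $87,000. Additional: $6,000 × 30% = $1,800. Combined base = $87,000 + $1,800 = $88,800.
Net percentage adjustment: −15% +15% +5% = +5%. $88,800 × 1.05 = $93,240.
Defendant is a documented gang member (+$7,250 flat): $93,240 + $7,250 = $100,490.
$100,490 is within the $700,000 maximum.

$100,490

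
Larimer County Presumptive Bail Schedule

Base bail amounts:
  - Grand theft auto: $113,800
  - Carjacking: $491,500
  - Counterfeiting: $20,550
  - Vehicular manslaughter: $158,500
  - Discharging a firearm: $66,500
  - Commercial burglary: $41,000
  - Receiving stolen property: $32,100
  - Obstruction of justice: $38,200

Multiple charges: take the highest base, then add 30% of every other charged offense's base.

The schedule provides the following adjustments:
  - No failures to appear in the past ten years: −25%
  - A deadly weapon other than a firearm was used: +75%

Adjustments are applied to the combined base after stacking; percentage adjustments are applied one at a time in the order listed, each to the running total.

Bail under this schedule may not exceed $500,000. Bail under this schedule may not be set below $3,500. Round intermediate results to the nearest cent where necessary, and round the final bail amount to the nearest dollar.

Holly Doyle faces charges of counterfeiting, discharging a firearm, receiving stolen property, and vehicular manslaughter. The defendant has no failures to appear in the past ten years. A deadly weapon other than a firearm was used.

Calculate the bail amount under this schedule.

Base amounts from the schedule: counterfeiting $20,550; discharging a firearm $66,500; receiving stolen property $32,100; vehicular manslaughter $158,500.
Stacking rule: highest base plus 30% of each additional charge. Highest is vehicular manslaughter at $158,500. Additional: $20,550 × 30% = $6,165; $66,500 × 30% = $19,950; $32,100 × 30% = $9,630. Combined base = $158,500 + $35,745 = $194,245.
No failures to appear in the past ten years (−25%): $194,245 × 0.75 = $145,683.75.
A deadly weapon other than a firearm was used (+75%): $145,683.75 × 1.75 = $254,946.56.
$254,946.56 is within the $500,000 maximum.
$254,946.56 is at or above the $3,500 minimum.
Rounded to the nearest dollar: $254,947.

$254,947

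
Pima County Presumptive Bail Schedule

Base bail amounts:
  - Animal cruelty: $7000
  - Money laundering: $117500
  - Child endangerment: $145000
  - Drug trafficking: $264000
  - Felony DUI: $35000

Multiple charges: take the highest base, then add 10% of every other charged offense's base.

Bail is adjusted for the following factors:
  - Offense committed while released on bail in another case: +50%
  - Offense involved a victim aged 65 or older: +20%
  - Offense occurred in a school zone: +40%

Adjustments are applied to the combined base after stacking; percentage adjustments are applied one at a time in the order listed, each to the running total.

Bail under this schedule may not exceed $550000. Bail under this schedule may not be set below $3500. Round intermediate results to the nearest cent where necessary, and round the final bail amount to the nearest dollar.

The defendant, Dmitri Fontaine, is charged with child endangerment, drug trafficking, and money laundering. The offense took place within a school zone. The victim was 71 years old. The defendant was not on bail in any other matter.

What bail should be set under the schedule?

Base amounts from the schedule: child endangerment $145000; drug trafficking $264000; money laundering $117500.
Stacking rule: highest base plus 10% of each additional charge. Highest is drug trafficking at $264000. Additional: $145000 × 10% = $14500; $117500 × 10% = $11750. Combined base = $264000 + $26250 = $290250.
Offense involved a victim aged 65 or older (+20%): $290250 × 1.2 = $348300.
Offense occurred in a school zone (+40%): $348300 × 1.4 = $487620.
$487620 is within the $550000 maximum.
$487620 is at or above the $3500 minimum.

$487620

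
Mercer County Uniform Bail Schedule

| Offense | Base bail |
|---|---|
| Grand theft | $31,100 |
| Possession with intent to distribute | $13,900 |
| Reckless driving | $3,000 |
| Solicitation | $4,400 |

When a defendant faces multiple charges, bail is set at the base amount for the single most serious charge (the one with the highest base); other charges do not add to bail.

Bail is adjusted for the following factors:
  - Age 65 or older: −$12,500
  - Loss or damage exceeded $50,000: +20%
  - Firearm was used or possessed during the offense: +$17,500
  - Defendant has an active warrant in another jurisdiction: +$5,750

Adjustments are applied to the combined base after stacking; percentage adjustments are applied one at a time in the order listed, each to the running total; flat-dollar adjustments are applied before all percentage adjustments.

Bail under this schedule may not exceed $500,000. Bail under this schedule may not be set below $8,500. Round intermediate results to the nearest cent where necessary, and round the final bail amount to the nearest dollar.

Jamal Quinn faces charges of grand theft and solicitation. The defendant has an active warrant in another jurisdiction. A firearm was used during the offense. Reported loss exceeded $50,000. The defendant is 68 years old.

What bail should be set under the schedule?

$50,220

Base amounts from the schedule: grand theft $31,100; solicitation $4,400.
Stacking rule: use the highest base only. Highest is grand theft at $31,100. Combined base = $31,100.
Age 65 or older (−$12,500 flat): $31,100 − $12,500 = $18,600.
Firearm was used or possessed during the offense (+$17,500 flat): $18,600 + $17,500 = $36,100.
Defendant has an active warrant in another jurisdiction (+$5,750 flat): $36,100 + $5,750 = $41,850.
Loss or damage exceeded $50,000 (+20%): $41,850 × 1.2 = $50,220.
$50,220 is within the $500,000 maximum.
$50,220 is at or above the $8,500 minimum.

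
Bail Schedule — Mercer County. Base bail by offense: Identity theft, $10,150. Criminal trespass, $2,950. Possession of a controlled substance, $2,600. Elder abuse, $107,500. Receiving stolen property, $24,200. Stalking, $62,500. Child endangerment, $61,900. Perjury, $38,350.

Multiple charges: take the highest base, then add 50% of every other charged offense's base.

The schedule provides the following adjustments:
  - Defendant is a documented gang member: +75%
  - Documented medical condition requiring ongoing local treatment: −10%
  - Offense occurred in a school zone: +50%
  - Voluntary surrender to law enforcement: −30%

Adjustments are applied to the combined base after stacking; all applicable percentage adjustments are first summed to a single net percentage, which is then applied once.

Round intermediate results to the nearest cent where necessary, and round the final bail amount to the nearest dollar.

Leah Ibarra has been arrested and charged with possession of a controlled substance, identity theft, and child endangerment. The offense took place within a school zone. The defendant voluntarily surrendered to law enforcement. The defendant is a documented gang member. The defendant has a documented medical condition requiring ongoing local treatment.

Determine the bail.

Base amounts from the schedule: possession of a controlled substance $2,600; identity theft $10,150; child endangerment $61,900.
Stacking rule: highest base plus 50% of each additional charge. Highest is child endangerment at $61,900. Additional: $2,600 × 50% = $1,300; $10,150 × 50% = $5,075. Combined base = $61,900 + $6,375 = $68,275.
Net percentage adjustment: +75% −10% +50% −30% = +85%. $68,275 × 1.85 = $126,308.75.
Rounded to the nearest dollar: $126,309.

$126,309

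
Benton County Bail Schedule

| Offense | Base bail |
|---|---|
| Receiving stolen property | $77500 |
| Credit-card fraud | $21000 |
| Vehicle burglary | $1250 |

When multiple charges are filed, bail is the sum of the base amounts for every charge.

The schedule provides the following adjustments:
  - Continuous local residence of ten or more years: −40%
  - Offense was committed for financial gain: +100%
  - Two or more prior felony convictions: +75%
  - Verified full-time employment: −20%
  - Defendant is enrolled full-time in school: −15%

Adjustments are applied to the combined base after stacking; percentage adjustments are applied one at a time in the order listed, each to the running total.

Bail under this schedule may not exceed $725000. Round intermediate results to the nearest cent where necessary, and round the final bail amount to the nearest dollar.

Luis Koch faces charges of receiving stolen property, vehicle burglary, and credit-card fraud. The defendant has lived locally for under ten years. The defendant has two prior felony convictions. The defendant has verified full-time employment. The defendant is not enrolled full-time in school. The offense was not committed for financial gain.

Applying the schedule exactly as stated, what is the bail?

$139650

Base amounts from the schedule: receiving stolen property $77500; vehicle burglary $1250; credit-card fraud $21000.
Stacking rule: sum of all bases. $77500 + $1250 + $21000 = $99750.
Two or more prior felony convictions (+75%): $99750 × 1.75 = $174562.50.
Verified full-time employment (−20%): $174562.50 × 0.8 = $139650.
$139650 is within the $725000 maximum.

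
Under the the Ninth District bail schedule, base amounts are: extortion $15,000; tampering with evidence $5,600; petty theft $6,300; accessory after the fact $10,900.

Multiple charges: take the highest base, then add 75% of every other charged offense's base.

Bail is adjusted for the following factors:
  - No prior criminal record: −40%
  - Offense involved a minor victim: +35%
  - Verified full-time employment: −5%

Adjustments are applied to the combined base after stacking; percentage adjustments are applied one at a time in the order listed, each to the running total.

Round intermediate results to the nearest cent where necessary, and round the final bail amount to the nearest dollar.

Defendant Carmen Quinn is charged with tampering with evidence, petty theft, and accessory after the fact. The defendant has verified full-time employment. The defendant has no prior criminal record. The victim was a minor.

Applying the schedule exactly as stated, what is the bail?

Base amounts from the schedule: tampering with evidence $5,600; petty theft $6,300; accessory after the fact $10,900.
Stacking rule: highest base plus 75% of each additional charge. Highest is accessory after the fact at $10,900. Additional: $5,600 × 75% = $4,200; $6,300 × 75% = $4,725. Combined base = $10,900 + $8,925 = $19,825.
No prior criminal record (−40%): $19,825 × 0.6 = $11,895.
Offense involved a minor victim (+35%): $11,895 × 1.35 = $16,058.25.
Verified full-time employment (−5%): $16,058.25 × 0.95 = $15,255.34.
Rounded to the nearest dollar: $15,255.

$15,255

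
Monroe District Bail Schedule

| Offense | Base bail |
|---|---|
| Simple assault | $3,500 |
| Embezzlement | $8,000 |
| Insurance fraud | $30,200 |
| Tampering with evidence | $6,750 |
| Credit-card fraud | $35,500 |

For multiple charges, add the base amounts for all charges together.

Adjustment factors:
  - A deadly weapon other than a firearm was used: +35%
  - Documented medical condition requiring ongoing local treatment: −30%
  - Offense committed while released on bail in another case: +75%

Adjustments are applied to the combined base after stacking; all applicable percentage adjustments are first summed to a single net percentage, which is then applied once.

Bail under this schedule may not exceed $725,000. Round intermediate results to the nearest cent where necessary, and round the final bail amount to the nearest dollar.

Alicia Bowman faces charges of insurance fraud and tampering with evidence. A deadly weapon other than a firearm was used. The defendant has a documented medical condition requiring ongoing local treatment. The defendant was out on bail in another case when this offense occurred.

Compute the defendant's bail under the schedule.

Base amounts from the schedule: insurance fraud $30,200; tampering with evidence $6,750.
Stacking rule: sum of all bases. $30,200 + $6,750 = $36,950.
Net percentage adjustment: +35% −30% +75% = +80%. $36,950 × 1.8 = $66,510.
$66,510 is within the $725,000 maximum.

$66,510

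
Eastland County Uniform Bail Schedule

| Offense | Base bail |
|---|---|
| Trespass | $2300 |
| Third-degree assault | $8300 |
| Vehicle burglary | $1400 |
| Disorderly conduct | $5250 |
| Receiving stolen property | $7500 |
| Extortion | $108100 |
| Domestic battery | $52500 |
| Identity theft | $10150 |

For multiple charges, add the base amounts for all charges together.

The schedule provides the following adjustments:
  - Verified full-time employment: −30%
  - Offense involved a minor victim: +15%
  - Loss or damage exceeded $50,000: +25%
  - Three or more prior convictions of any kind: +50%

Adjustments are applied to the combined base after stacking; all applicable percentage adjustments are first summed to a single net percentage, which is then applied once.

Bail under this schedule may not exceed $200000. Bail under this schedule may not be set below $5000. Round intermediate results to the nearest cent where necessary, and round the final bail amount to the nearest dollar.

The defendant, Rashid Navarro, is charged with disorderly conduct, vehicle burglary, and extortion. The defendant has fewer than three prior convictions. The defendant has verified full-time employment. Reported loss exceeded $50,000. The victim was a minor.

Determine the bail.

$126225

Base amounts from the schedule: disorderly conduct $5250; vehicle burglary $1400; extortion $108100.
Stacking rule: sum of all bases. $5250 + $1400 + $108100 = $114750.
Net percentage adjustment: −30% +15% +25% = +10%. $114750 × 1.1 = $126225.
$126225 is within the $200000 maximum.
$126225 is at or above the $5000 minimum.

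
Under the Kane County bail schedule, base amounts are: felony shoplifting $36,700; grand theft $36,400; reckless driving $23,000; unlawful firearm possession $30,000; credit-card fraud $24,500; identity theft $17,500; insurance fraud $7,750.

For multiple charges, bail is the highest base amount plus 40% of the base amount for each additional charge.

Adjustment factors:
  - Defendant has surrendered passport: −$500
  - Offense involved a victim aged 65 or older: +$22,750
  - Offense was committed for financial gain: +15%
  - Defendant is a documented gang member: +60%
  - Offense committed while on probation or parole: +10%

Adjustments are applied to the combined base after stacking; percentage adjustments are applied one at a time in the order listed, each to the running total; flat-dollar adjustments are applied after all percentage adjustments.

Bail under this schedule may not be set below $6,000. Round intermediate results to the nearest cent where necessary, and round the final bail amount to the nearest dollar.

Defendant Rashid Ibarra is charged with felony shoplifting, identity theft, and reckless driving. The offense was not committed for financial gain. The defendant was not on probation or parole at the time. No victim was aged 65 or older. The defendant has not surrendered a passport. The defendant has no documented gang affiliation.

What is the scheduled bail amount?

Base amounts from the schedule: felony shoplifting $36,700; identity theft $17,500; reckless driving $23,000.
Stacking rule: highest base plus 40% of each additional charge. Highest is felony shoplifting at $36,700. Additional: $17,500 × 40% = $7,000; $23,000 × 40% = $9,200. Combined base = $36,700 + $16,200 = $52,900.
No adjustment factors apply to this defendant.
$52,900 is at or above the $6,000 minimum.

$52,900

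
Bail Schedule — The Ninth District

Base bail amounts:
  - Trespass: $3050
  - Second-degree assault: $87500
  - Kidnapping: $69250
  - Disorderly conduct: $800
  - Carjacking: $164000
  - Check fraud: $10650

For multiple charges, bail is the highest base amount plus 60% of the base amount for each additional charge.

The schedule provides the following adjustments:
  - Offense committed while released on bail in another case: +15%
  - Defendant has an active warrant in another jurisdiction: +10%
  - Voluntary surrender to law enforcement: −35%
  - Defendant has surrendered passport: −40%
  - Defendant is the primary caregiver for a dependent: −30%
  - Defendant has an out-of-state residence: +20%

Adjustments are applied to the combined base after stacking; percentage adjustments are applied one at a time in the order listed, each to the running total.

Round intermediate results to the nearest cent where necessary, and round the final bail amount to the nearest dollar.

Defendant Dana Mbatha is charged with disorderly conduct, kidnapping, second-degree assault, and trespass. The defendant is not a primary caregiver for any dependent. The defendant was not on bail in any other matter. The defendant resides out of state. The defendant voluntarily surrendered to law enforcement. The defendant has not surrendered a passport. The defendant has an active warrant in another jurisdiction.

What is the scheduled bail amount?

Base amounts from the schedule: disorderly conduct $800; kidnapping $69250; second-degree assault $87500; trespass $3050.
Stacking rule: highest base plus 60% of each additional charge. Highest is second-degree assault at $87500. Additional: $800 × 60% = $480; $69250 × 60% = $41550; $3050 × 60% = $1830. Combined base = $87500 + $43860 = $131360.
Defendant has an active warrant in another jurisdiction (+10%): $131360 × 1.1 = $144496.
Voluntary surrender to law enforcement (−35%): $144496 × 0.65 = $93922.40.
Defendant has an out-of-state residence (+20%): $93922.40 × 1.2 = $112706.88.
Rounded to the nearest dollar: $112707.

$112707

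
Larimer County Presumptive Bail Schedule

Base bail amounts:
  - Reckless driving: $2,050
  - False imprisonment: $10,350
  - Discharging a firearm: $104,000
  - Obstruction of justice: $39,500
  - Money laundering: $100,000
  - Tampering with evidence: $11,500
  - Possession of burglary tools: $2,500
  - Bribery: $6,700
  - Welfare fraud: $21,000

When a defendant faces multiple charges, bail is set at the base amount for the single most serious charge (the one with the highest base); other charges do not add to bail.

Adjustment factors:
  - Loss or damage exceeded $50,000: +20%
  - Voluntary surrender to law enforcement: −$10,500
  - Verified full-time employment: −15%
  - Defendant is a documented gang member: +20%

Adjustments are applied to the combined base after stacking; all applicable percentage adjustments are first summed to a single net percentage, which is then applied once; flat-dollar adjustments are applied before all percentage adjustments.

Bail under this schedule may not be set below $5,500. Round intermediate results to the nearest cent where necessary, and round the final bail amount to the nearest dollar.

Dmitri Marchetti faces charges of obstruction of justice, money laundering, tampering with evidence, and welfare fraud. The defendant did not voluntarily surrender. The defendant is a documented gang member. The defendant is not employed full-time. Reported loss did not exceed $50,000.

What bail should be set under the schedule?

$120,000

Base amounts from the schedule: obstruction of justice $39,500; money laundering $100,000; tampering with evidence $11,500; welfare fraud $21,000.
Stacking rule: use the highest base only. Highest is money laundering at $100,000. Combined base = $100,000.
Defendant is a documented gang member (+20%): $100,000 × 1.2 = $120,000.
$120,000 is at or above the $5,500 minimum.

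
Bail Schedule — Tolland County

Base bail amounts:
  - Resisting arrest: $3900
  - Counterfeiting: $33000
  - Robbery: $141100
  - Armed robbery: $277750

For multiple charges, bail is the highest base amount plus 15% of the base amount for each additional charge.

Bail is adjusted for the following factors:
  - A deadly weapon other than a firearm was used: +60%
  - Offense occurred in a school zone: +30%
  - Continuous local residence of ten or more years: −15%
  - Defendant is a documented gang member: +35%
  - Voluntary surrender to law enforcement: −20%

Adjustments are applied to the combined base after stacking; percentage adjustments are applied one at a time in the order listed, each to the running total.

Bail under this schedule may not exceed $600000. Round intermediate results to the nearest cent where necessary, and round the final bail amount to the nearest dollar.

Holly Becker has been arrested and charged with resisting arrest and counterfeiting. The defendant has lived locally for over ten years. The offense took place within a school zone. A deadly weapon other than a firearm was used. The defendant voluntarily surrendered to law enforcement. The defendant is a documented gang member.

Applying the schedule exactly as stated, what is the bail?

$64129

Base amounts from the schedule: resisting arrest $3900; counterfeiting $33000.
Stacking rule: highest base plus 15% of each additional charge. Highest is counterfeiting at $33000. Additional: $3900 × 15% = $585. Combined base = $33000 + $585 = $33585.
A deadly weapon other than a firearm was used (+60%): $33585 × 1.6 = $53736.
Offense occurred in a school zone (+30%): $53736 × 1.3 = $69856.80.
Continuous local residence of ten or more years (−15%): $69856.80 × 0.85 = $59378.28.
Defendant is a documented gang member (+35%): $59378.28 × 1.35 = $80160.68.
Voluntary surrender to law enforcement (−20%): $80160.68 × 0.8 = $64128.54.
$64128.54 is within the $600000 maximum.
Rounded to the nearest dollar: $64129.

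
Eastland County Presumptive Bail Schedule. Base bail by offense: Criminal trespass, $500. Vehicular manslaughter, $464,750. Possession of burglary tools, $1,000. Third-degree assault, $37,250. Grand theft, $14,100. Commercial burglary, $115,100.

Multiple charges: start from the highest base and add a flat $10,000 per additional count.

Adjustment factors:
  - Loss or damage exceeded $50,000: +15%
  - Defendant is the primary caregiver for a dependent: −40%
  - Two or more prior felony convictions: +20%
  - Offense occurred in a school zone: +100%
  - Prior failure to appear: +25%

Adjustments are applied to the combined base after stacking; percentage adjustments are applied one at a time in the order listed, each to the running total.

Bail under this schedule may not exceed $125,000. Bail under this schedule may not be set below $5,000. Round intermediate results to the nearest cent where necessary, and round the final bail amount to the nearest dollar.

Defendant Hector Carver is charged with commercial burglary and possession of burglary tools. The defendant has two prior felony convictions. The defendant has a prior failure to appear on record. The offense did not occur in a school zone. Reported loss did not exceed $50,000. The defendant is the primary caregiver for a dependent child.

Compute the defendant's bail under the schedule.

Base amounts from the schedule: commercial burglary $115,100; possession of burglary tools $1,000.
Stacking rule: highest base plus $10,000 per additional charge. Highest is commercial burglary at $115,100; 1 additional charge → +$10,000. Combined base = $125,100.
Defendant is the primary caregiver for a dependent (−40%): $125,100 × 0.6 = $75,060.
Two or more prior felony convictions (+20%): $75,060 × 1.2 = $90,072.
Prior failure to appear (+25%): $90,072 × 1.25 = $112,590.
$112,590 is within the $125,000 maximum.
$112,590 is at or above the $5,000 minimum.

$112,590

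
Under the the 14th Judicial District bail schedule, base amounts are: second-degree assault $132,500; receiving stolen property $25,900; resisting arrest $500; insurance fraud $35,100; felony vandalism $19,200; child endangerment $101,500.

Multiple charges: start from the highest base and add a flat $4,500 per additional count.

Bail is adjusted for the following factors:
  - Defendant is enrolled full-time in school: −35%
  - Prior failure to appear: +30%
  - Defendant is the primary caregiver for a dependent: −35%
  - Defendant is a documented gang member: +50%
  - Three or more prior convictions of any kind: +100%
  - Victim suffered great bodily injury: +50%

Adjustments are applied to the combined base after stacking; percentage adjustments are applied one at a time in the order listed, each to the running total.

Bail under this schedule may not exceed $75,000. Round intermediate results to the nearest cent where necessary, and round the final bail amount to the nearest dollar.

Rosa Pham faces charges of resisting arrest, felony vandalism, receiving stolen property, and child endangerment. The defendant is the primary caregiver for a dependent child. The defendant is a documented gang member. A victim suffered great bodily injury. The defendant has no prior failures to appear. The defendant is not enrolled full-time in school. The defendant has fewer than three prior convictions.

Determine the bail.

Base amounts from the schedule: resisting arrest $500; felony vandalism $19,200; receiving stolen property $25,900; child endangerment $101,500.
Stacking rule: highest base plus $4,500 per additional charge. Highest is child endangerment at $101,500; 3 additional charges → +$13,500. Combined base = $115,000.
Defendant is the primary caregiver for a dependent (−35%): $115,000 × 0.65 = $74,750.
Defendant is a documented gang member (+50%): $74,750 × 1.5 = $112,125.
Victim suffered great bodily injury (+50%): $112,125 × 1.5 = $168,187.50.
Result $168,187.50 exceeds the maximum of $75,000; bail is capped at $75,000.

$75,000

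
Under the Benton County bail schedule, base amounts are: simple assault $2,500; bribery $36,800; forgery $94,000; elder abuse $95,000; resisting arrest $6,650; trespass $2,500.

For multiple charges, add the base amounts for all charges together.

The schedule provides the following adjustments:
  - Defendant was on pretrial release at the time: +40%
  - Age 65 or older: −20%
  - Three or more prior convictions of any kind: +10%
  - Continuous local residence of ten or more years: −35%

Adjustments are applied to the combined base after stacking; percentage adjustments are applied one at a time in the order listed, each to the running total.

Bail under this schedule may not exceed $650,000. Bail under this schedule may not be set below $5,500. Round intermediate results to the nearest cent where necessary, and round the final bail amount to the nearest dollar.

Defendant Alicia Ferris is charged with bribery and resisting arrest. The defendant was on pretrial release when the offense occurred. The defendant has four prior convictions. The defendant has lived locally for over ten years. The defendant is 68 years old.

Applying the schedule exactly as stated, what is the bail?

Base amounts from the schedule: bribery $36,800; resisting arrest $6,650.
Stacking rule: sum of all bases. $36,800 + $6,650 = $43,450.
Defendant was on pretrial release at the time (+40%): $43,450 × 1.4 = $60,830.
Age 65 or older (−20%): $60,830 × 0.8 = $48,664.
Three or more prior convictions of any kind (+10%): $48,664 × 1.1 = $53,530.40.
Continuous local residence of ten or more years (−35%): $53,530.40 × 0.65 = $34,794.76.
$34,794.76 is within the $650,000 maximum.
$34,794.76 is at or above the $5,500 minimum.
Rounded to the nearest dollar: $34,795.

$34,795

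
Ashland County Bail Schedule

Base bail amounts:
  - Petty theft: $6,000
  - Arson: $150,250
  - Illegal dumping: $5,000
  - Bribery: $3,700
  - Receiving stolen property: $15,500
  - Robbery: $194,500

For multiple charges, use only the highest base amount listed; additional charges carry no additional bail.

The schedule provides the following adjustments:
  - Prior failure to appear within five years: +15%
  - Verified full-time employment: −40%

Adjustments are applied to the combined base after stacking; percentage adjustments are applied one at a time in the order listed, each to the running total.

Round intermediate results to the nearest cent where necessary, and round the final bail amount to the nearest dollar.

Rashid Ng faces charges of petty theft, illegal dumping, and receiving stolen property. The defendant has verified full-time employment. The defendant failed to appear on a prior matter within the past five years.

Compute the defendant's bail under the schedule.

Base amounts from the schedule: petty theft $6,000; illegal dumping $5,000; receiving stolen property $15,500.
Stacking rule: use the highest base only. Highest is receiving stolen property at $15,500. Combined base = $15,500.
Prior failure to appear within five years (+15%): $15,500 × 1.15 = $17,825.
Verified full-time employment (−40%): $17,825 × 0.6 = $10,695.

$10,695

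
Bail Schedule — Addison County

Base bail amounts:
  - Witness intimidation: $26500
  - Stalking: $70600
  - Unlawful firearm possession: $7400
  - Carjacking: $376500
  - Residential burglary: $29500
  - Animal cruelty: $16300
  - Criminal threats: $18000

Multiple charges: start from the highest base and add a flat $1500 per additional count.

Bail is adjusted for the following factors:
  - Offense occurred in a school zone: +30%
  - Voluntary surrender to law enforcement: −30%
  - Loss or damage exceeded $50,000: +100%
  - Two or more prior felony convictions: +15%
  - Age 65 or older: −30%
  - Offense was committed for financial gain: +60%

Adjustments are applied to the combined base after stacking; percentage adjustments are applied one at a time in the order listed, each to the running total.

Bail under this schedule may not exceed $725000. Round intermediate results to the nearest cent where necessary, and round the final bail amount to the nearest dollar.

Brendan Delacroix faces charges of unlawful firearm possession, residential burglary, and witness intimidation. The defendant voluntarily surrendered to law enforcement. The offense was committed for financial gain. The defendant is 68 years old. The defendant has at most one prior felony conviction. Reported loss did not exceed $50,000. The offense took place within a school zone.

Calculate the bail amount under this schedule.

Base amounts from the schedule: unlawful firearm possession $7400; residential burglary $29500; witness intimidation $26500.
Stacking rule: highest base plus $1500 per additional charge. Highest is residential burglary at $29500; 2 additional charges → +$3000. Combined base = $32500.
Offense occurred in a school zone (+30%): $32500 × 1.3 = $42250.
Voluntary surrender to law enforcement (−30%): $42250 × 0.7 = $29575.
Age 65 or older (−30%): $29575 × 0.7 = $20702.50.
Offense was committed for financial gain (+60%): $20702.50 × 1.6 = $33124.
$33124 is within the $725000 maximum.

$33124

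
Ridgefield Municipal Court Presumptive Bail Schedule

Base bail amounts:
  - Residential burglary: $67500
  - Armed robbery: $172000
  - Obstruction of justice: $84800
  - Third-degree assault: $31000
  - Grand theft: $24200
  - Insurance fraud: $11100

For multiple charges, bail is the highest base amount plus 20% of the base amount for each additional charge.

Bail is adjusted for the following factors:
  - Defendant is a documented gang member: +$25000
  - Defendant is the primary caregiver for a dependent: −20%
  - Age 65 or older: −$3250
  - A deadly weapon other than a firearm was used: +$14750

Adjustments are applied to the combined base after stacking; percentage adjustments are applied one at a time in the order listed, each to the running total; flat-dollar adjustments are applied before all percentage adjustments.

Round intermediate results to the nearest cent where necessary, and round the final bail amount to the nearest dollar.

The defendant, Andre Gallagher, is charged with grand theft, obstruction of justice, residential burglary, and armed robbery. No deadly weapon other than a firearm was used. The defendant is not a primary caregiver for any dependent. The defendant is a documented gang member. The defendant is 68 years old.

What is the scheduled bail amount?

$229050

Base amounts from the schedule: grand theft $24200; obstruction of justice $84800; residential burglary $67500; armed robbery $172000.
Stacking rule: highest base plus 20% of each additional charge. Highest is armed robbery at $172000. Additional: $24200 × 20% = $4840; $84800 × 20% = $16960; $67500 × 20% = $13500. Combined base = $172000 + $35300 = $207300.
Defendant is a documented gang member (+$25000 flat): $207300 + $25000 = $232300.
Age 65 or older (−$3250 flat): $232300 − $3250 = $229050.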